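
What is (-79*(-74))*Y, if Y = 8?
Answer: 46768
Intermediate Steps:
(-79*(-74))*Y = -79*(-74)*8 = 5846*8 = 46768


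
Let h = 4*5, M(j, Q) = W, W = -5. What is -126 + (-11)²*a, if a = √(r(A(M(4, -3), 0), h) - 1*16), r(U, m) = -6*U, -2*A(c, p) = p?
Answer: -126 + 484*I ≈ -126.0 + 484.0*I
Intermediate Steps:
M(j, Q) = -5
A(c, p) = -p/2
h = 20
a = 4*I (a = √(-(-3)*0 - 1*16) = √(-6*0 - 16) = √(0 - 16) = √(-16) = 4*I ≈ 4.0*I)
-126 + (-11)²*a = -126 + (-11)²*(4*I) = -126 + 121*(4*I) = -126 + 484*I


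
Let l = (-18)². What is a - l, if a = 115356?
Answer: 115032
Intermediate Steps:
l = 324
a - l = 115356 - 1*324 = 115356 - 324 = 115032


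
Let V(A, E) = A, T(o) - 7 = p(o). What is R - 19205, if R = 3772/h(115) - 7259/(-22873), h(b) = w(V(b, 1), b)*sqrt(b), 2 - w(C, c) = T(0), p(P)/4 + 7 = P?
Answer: -439268706/22873 + 164*sqrt(115)/115 ≈ -19189.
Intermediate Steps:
p(P) = -28 + 4*P
T(o) = -21 + 4*o (T(o) = 7 + (-28 + 4*o) = -21 + 4*o)
w(C, c) = 23 (w(C, c) = 2 - (-21 + 4*0) = 2 - (-21 + 0) = 2 - 1*(-21) = 2 + 21 = 23)
h(b) = 23*sqrt(b)
R = 7259/22873 + 164*sqrt(115)/115 (R = 3772/((23*sqrt(115))) - 7259/(-22873) = 3772*(sqrt(115)/2645) - 7259*(-1/22873) = 164*sqrt(115)/115 + 7259/22873 = 7259/22873 + 164*sqrt(115)/115 ≈ 15.610)
R - 19205 = (7259/22873 + 164*sqrt(115)/115) - 19205 = -439268706/22873 + 164*sqrt(115)/115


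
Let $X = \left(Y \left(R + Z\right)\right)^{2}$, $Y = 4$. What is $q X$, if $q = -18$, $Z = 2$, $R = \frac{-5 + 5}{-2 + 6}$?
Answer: $-1152$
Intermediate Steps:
$R = 0$ ($R = \frac{0}{4} = 0 \cdot \frac{1}{4} = 0$)
$X = 64$ ($X = \left(4 \left(0 + 2\right)\right)^{2} = \left(4 \cdot 2\right)^{2} = 8^{2} = 64$)
$q X = \left(-18\right) 64 = -1152$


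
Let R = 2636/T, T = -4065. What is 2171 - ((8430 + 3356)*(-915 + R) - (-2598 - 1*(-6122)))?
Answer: 43891950421/4065 ≈ 1.0798e+7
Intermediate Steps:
R = -2636/4065 (R = 2636/(-4065) = 2636*(-1/4065) = -2636/4065 ≈ -0.64846)
2171 - ((8430 + 3356)*(-915 + R) - (-2598 - 1*(-6122))) = 2171 - ((8430 + 3356)*(-915 - 2636/4065) - (-2598 - 1*(-6122))) = 2171 - (11786*(-3722111/4065) - (-2598 + 6122)) = 2171 - (-43868800246/4065 - 1*3524) = 2171 - (-43868800246/4065 - 3524) = 2171 - 1*(-43883125306/4065) = 2171 + 43883125306/4065 = 43891950421/4065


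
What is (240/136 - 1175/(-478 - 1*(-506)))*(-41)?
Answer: 784535/476 ≈ 1648.2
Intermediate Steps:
(240/136 - 1175/(-478 - 1*(-506)))*(-41) = (240*(1/136) - 1175/(-478 + 506))*(-41) = (30/17 - 1175/28)*(-41) = -19135/476*(-41) = 784535/476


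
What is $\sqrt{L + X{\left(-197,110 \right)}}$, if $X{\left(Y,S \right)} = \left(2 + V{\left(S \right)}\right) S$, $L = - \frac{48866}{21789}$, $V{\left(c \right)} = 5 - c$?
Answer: $\frac{2 i \sqrt{16605251371}}{2421} \approx 106.45 i$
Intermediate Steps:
$L = - \frac{48866}{21789}$ ($L = \left(-48866\right) \frac{1}{21789} = - \frac{48866}{21789} \approx -2.2427$)
$X{\left(Y,S \right)} = S \left(7 - S\right)$ ($X{\left(Y,S \right)} = \left(2 - \left(-5 + S\right)\right) S = \left(7 - S\right) S = S \left(7 - S\right)$)
$\sqrt{L + X{\left(-197,110 \right)}} = \sqrt{- \frac{48866}{21789} + 110 \left(7 - 110\right)} = \sqrt{- \frac{48866}{21789} + 110 \left(-103\right)} = \sqrt{- \frac{48866}{21789} - 11330} = \sqrt{- \frac{246918236}{21789}} = \frac{2 i \sqrt{16605251371}}{2421}$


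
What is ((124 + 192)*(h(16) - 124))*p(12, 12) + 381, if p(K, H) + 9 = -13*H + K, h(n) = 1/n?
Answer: 23970045/4 ≈ 5.9925e+6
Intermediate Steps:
p(K, H) = -9 + K - 13*H (p(K, H) = -9 + (-13*H + K) = -9 + (K - 13*H) = -9 + K - 13*H)
((124 + 192)*(h(16) - 124))*p(12, 12) + 381 = ((124 + 192)*(1/16 - 124))*(-9 + 12 - 13*12) + 381 = (316*(1/16 - 124))*(-9 + 12 - 156) + 381 = (316*(-1983/16))*(-153) + 381 = -156657/4*(-153) + 381 = 23968521/4 + 381 = 23970045/4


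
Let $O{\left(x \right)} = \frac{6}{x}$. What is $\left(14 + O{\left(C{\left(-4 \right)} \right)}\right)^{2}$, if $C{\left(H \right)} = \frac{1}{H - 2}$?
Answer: $484$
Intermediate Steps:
$C{\left(H \right)} = \frac{1}{-2 + H}$
$\left(14 + O{\left(C{\left(-4 \right)} \right)}\right)^{2} = \left(14 + \frac{6}{\frac{1}{-2 - 4}}\right)^{2} = \left(14 + \frac{6}{\frac{1}{-6}}\right)^{2} = \left(14 + \frac{6}{- \frac{1}{6}}\right)^{2} = \left(14 + 6 \left(-6\right)\right)^{2} = \left(14 - 36\right)^{2} = \left(-22\right)^{2} = 484$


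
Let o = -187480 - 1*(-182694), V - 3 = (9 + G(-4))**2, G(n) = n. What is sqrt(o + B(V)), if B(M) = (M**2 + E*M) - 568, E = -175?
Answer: I*sqrt(9470) ≈ 97.314*I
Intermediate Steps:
V = 28 (V = 3 + (9 - 4)**2 = 3 + 5**2 = 3 + 25 = 28)
o = -4786 (o = -187480 + 182694 = -4786)
B(M) = -568 + M**2 - 175*M (B(M) = (M**2 - 175*M) - 568 = -568 + M**2 - 175*M)
sqrt(o + B(V)) = sqrt(-4786 + (-568 + 28**2 - 175*28)) = sqrt(-4786 + (-568 + 784 - 4900)) = sqrt(-4786 - 4684) = sqrt(-9470) = I*sqrt(9470)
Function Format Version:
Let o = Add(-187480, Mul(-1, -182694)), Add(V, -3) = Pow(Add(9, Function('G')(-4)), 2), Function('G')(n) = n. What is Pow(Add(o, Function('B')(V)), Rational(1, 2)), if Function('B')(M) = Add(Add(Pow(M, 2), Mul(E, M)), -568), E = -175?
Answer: Mul(I, Pow(9470, Rational(1, 2))) ≈ Mul(97.314, I)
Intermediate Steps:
V = 28 (V = Add(3, Pow(Add(9, -4), 2)) = Add(3, Pow(5, 2)) = Add(3, 25) = 28)
o = -4786 (o = Add(-187480, 182694) = -4786)
Function('B')(M) = Add(-568, Pow(M, 2), Mul(-175, M)) (Function('B')(M) = Add(Add(Pow(M, 2), Mul(-175, M)), -568) = Add(-568, Pow(M, 2), Mul(-175, M)))
Pow(Add(o, Function('B')(V)), Rational(1, 2)) = Pow(Add(-4786, Add(-568, Pow(28, 2), Mul(-175, 28))), Rational(1, 2)) = Pow(Add(-4786, Add(-568, 784, -4900)), Rational(1, 2)) = Pow(Add(-4786, -4684), Rational(1, 2)) = Pow(-9470, Rational(1, 2)) = Mul(I, Pow(9470, Rational(1, 2)))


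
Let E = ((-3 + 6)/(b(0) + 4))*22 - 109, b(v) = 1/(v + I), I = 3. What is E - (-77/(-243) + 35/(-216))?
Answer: -2373649/25272 ≈ -93.924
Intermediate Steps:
b(v) = 1/(3 + v) (b(v) = 1/(v + 3) = 1/(3 + v))
E = -1219/13 (E = ((-3 + 6)/(1/(3 + 0) + 4))*22 - 109 = (3/(1/3 + 4))*22 - 109 = (3/(⅓ + 4))*22 - 109 = (3/(13/3))*22 - 109 = (3*(3/13))*22 - 109 = (9/13)*22 - 109 = 198/13 - 109 = -1219/13 ≈ -93.769)
E - (-77/(-243) + 35/(-216)) = -1219/13 - (-77/(-243) + 35/(-216)) = -1219/13 - (-77*(-1/243) + 35*(-1/216)) = -1219/13 - (77/243 - 35/216) = -1219/13 - 1*301/1944 = -1219/13 - 301/1944 = -2373649/25272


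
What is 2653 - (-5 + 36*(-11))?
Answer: 3054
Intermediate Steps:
2653 - (-5 + 36*(-11)) = 2653 - (-5 - 396) = 2653 - 1*(-401) = 2653 + 401 = 3054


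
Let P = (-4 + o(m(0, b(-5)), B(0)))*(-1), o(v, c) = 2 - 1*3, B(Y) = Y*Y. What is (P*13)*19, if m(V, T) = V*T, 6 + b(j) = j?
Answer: 1235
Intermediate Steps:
b(j) = -6 + j
m(V, T) = T*V
B(Y) = Y²
o(v, c) = -1 (o(v, c) = 2 - 3 = -1)
P = 5 (P = (-4 - 1)*(-1) = -5*(-1) = 5)
(P*13)*19 = (5*13)*19 = 65*19 = 1235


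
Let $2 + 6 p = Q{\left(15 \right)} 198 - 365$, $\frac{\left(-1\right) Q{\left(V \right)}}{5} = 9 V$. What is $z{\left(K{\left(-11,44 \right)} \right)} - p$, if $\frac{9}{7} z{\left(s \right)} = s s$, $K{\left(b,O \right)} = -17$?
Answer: $\frac{406097}{18} \approx 22561.0$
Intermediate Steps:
$Q{\left(V \right)} = - 45 V$ ($Q{\left(V \right)} = - 5 \cdot 9 V = - 45 V$)
$z{\left(s \right)} = \frac{7 s^{2}}{9}$ ($z{\left(s \right)} = \frac{7 s s}{9} = \frac{7 s^{2}}{9}$)
$p = - \frac{134017}{6}$ ($p = - \frac{1}{3} + \frac{\left(-45\right) 15 \cdot 198 - 365}{6} = - \frac{1}{3} + \frac{\left(-675\right) 198 - 365}{6} = - \frac{1}{3} + \frac{-133650 - 365}{6} = - \frac{1}{3} + \frac{1}{6} \left(-134015\right) = - \frac{1}{3} - \frac{134015}{6} = - \frac{134017}{6} \approx -22336.0$)
$z{\left(K{\left(-11,44 \right)} \right)} - p = \frac{7 \left(-17\right)^{2}}{9} - - \frac{134017}{6} = \frac{7}{9} \cdot 289 + \frac{134017}{6} = \frac{2023}{9} + \frac{134017}{6} = \frac{406097}{18}$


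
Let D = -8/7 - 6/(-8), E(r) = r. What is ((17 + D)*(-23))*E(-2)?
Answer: 10695/14 ≈ 763.93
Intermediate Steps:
D = -11/28 (D = -8*1/7 - 6*(-1/8) = -8/7 + 3/4 = -11/28 ≈ -0.39286)
((17 + D)*(-23))*E(-2) = ((17 - 11/28)*(-23))*(-2) = ((465/28)*(-23))*(-2) = -10695/28*(-2) = 10695/14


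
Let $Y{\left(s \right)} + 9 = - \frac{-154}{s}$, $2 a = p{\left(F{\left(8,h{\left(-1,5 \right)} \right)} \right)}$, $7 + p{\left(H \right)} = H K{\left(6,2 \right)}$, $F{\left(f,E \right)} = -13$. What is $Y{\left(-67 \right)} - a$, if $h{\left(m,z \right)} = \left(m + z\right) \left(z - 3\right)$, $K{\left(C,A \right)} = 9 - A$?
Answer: $\frac{2526}{67} \approx 37.701$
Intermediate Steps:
$h{\left(m,z \right)} = \left(-3 + z\right) \left(m + z\right)$ ($h{\left(m,z \right)} = \left(m + z\right) \left(-3 + z\right) = \left(-3 + z\right) \left(m + z\right)$)
$p{\left(H \right)} = -7 + 7 H$ ($p{\left(H \right)} = -7 + H \left(9 - 2\right) = -7 + H 7 = -7 + 7 H$)
$a = -49$ ($a = \frac{-7 + 7 \left(-13\right)}{2} = \frac{-7 - 91}{2} = \frac{1}{2} \left(-98\right) = -49$)
$Y{\left(s \right)} = -9 + \frac{154}{s}$ ($Y{\left(s \right)} = -9 - - \frac{154}{s} = -9 + \frac{154}{s}$)
$Y{\left(-67 \right)} - a = \left(-9 + \frac{154}{-67}\right) - -49 = \left(-9 + 154 \left(- \frac{1}{67}\right)\right) + 49 = \left(-9 - \frac{154}{67}\right) + 49 = - \frac{757}{67} + 49 = \frac{2526}{67}$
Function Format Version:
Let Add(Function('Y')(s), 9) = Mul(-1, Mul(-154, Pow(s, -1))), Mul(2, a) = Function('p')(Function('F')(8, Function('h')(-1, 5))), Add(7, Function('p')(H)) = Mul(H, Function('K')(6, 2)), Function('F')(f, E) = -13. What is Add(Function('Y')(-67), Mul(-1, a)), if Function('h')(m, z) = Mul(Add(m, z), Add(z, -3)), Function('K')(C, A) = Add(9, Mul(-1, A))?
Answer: Rational(2526, 67) ≈ 37.701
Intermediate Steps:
Function('h')(m, z) = Mul(Add(-3, z), Add(m, z)) (Function('h')(m, z) = Mul(Add(m, z), Add(-3, z)) = Mul(Add(-3, z), Add(m, z)))
Function('p')(H) = Add(-7, Mul(7, H)) (Function('p')(H) = Add(-7, Mul(H, Add(9, Mul(-1, 2)))) = Add(-7, Mul(H, Add(9, -2))) = Add(-7, Mul(H, 7)) = Add(-7, Mul(7, H)))
a = -49 (a = Mul(Rational(1, 2), Add(-7, Mul(7, -13))) = Mul(Rational(1, 2), Add(-7, -91)) = Mul(Rational(1, 2), -98) = -49)
Function('Y')(s) = Add(-9, Mul(154, Pow(s, -1))) (Function('Y')(s) = Add(-9, Mul(-1, Mul(-154, Pow(s, -1)))) = Add(-9, Mul(154, Pow(s, -1))))
Add(Function('Y')(-67), Mul(-1, a)) = Add(Add(-9, Mul(154, Pow(-67, -1))), Mul(-1, -49)) = Add(Add(-9, Mul(154, Rational(-1, 67))), 49) = Add(Add(-9, Rational(-154, 67)), 49) = Add(Rational(-757, 67), 49) = Rational(2526, 67)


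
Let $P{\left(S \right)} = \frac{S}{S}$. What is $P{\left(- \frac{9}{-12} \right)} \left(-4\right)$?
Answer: $-4$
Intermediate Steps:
$P{\left(S \right)} = 1$
$P{\left(- \frac{9}{-12} \right)} \left(-4\right) = 1 \left(-4\right) = -4$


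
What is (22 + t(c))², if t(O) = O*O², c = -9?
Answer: 499849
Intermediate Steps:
t(O) = O³
(22 + t(c))² = (22 + (-9)³)² = (22 - 729)² = (-707)² = 499849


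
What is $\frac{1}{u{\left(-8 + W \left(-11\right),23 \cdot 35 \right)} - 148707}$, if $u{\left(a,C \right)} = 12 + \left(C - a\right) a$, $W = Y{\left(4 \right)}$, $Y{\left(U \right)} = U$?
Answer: $- \frac{1}{193259} \approx -5.1744 \cdot 10^{-6}$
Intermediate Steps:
$W = 4$
$u{\left(a,C \right)} = 12 + a \left(C - a\right)$
$\frac{1}{u{\left(-8 + W \left(-11\right),23 \cdot 35 \right)} - 148707} = \frac{1}{\left(12 - \left(-8 + 4 \left(-11\right)\right)^{2} + 23 \cdot 35 \left(-8 + 4 \left(-11\right)\right)\right) - 148707} = \frac{1}{\left(12 - \left(-8 - 44\right)^{2} + 805 \left(-8 - 44\right)\right) - 148707} = \frac{1}{\left(12 - \left(-52\right)^{2} + 805 \left(-52\right)\right) - 148707} = \frac{1}{\left(12 - 2704 - 41860\right) - 148707} = \frac{1}{-44552 - 148707} = \frac{1}{-193259} = - \frac{1}{193259}$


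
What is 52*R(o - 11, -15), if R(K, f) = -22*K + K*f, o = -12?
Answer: 44252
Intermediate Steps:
52*R(o - 11, -15) = 52*((-12 - 11)*(-22 - 15)) = 52*(-23*(-37)) = 52*851 = 44252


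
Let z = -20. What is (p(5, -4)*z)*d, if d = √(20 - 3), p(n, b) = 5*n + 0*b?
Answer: -500*√17 ≈ -2061.6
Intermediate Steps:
p(n, b) = 5*n (p(n, b) = 5*n + 0 = 5*n)
d = √17 ≈ 4.1231
(p(5, -4)*z)*d = ((5*5)*(-20))*√17 = (25*(-20))*√17 = -500*√17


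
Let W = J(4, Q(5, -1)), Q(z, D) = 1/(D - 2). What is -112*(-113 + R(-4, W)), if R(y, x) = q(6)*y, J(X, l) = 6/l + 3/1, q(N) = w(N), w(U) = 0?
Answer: 12656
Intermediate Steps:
q(N) = 0
Q(z, D) = 1/(-2 + D)
J(X, l) = 3 + 6/l (J(X, l) = 6/l + 3*1 = 6/l + 3 = 3 + 6/l)
W = -15 (W = 3 + 6/(1/(-2 - 1)) = 3 + 6/(1/(-3)) = 3 + 6/(-1/3) = 3 + 6*(-3) = 3 - 18 = -15)
R(y, x) = 0 (R(y, x) = 0*y = 0)
-112*(-113 + R(-4, W)) = -112*(-113 + 0) = -112*(-113) = 12656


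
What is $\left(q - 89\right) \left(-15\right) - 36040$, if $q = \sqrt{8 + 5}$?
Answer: $-34705 - 15 \sqrt{13} \approx -34759.0$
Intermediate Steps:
$q = \sqrt{13} \approx 3.6056$
$\left(q - 89\right) \left(-15\right) - 36040 = \left(\sqrt{13} - 89\right) \left(-15\right) - 36040 = \left(-89 + \sqrt{13}\right) \left(-15\right) - 36040 = \left(1335 - 15 \sqrt{13}\right) - 36040 = -34705 - 15 \sqrt{13}$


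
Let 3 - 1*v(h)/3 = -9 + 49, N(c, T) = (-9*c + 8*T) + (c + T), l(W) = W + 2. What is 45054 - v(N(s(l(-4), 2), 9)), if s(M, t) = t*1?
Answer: 45165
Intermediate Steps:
l(W) = 2 + W
s(M, t) = t
N(c, T) = -8*c + 9*T (N(c, T) = (-9*c + 8*T) + (T + c) = -8*c + 9*T)
v(h) = -111 (v(h) = 9 - 3*(-9 + 49) = 9 - 3*40 = 9 - 120 = -111)
45054 - v(N(s(l(-4), 2), 9)) = 45054 - 1*(-111) = 45054 + 111 = 45165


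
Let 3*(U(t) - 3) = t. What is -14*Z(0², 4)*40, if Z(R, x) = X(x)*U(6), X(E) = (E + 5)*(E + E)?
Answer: -201600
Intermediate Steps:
X(E) = 2*E*(5 + E) (X(E) = (5 + E)*(2*E) = 2*E*(5 + E))
U(t) = 3 + t/3
Z(R, x) = 10*x*(5 + x) (Z(R, x) = (2*x*(5 + x))*(3 + (⅓)*6) = (2*x*(5 + x))*(3 + 2) = (2*x*(5 + x))*5 = 10*x*(5 + x))
-14*Z(0², 4)*40 = -140*4*(5 + 4)*40 = -140*4*9*40 = -14*360*40 = -5040*40 = -201600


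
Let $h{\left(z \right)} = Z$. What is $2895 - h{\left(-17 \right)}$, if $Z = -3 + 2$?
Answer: $2896$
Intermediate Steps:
$Z = -1$
$h{\left(z \right)} = -1$
$2895 - h{\left(-17 \right)} = 2895 - -1 = 2895 + 1 = 2896$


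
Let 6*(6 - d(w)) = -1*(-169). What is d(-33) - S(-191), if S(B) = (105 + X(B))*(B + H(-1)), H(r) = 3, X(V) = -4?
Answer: 113795/6 ≈ 18966.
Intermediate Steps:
S(B) = 303 + 101*B (S(B) = (105 - 4)*(B + 3) = 101*(3 + B) = 303 + 101*B)
d(w) = -133/6 (d(w) = 6 - (-1)*(-169)/6 = 6 - 1/6*169 = 6 - 169/6 = -133/6)
d(-33) - S(-191) = -133/6 - (303 + 101*(-191)) = -133/6 - (303 - 19291) = -133/6 - 1*(-18988) = -133/6 + 18988 = 113795/6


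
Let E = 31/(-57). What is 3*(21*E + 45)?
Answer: 1914/19 ≈ 100.74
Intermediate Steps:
E = -31/57 (E = 31*(-1/57) = -31/57 ≈ -0.54386)
3*(21*E + 45) = 3*(21*(-31/57) + 45) = 3*(-217/19 + 45) = 3*(638/19) = 1914/19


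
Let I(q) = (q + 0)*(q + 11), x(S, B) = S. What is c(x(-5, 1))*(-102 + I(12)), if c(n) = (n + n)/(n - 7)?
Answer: 145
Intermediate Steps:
c(n) = 2*n/(-7 + n) (c(n) = (2*n)/(-7 + n) = 2*n/(-7 + n))
I(q) = q*(11 + q)
c(x(-5, 1))*(-102 + I(12)) = (2*(-5)/(-7 - 5))*(-102 + 12*(11 + 12)) = (2*(-5)/(-12))*(-102 + 12*23) = (2*(-5)*(-1/12))*(-102 + 276) = (⅚)*174 = 145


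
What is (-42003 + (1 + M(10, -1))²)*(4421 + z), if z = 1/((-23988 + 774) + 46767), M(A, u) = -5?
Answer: -4372014526418/23553 ≈ -1.8562e+8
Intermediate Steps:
z = 1/23553 (z = 1/(-23214 + 46767) = 1/23553 ≈ 4.2457e-5)
(-42003 + (1 + M(10, -1))²)*(4421 + z) = (-42003 + (1 - 5)²)*(4421 + 1/23553) = (-42003 + (-4)²)*(104127814/23553) = (-42003 + 16)*(104127814/23553) = -41987*104127814/23553 = -4372014526418/23553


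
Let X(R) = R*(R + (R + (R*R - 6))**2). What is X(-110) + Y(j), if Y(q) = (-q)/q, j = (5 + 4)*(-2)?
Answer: -15797776061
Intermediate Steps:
j = -18 (j = 9*(-2) = -18)
Y(q) = -1
X(R) = R*(R + (-6 + R + R**2)**2) (X(R) = R*(R + (R + (R**2 - 6))**2) = R*(R + (R + (-6 + R**2))**2) = R*(R + (-6 + R + R**2)**2))
X(-110) + Y(j) = -110*(-110 + (-6 - 110 + (-110)**2)**2) - 1 = -110*(-110 + (-6 - 110 + 12100)**2) - 1 = -110*(-110 + 11984**2) - 1 = -110*(-110 + 143616256) - 1 = -110*143616146 - 1 = -15797776060 - 1 = -15797776061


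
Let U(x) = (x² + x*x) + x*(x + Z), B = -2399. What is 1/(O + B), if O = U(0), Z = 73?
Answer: -1/2399 ≈ -0.00041684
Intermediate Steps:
U(x) = 2*x² + x*(73 + x) (U(x) = (x² + x*x) + x*(x + 73) = (x² + x²) + x*(73 + x) = 2*x² + x*(73 + x))
O = 0 (O = 0*(73 + 3*0) = 0*(73 + 0) = 0*73 = 0)
1/(O + B) = 1/(0 - 2399) = 1/(-2399) = -1/2399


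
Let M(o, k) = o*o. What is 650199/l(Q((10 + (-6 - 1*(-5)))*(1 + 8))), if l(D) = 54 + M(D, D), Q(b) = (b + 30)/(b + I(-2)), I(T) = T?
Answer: 1352630653/116445 ≈ 11616.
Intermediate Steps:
M(o, k) = o**2
Q(b) = (30 + b)/(-2 + b) (Q(b) = (b + 30)/(b - 2) = (30 + b)/(-2 + b))
l(D) = 54 + D**2
650199/l(Q((10 + (-6 - 1*(-5)))*(1 + 8))) = 650199/(54 + ((30 + (10 + (-6 - 1*(-5)))*(1 + 8))/(-2 + (10 + (-6 - 1*(-5)))*(1 + 8)))**2) = 650199/(54 + ((30 + (10 + (-6 + 5))*9)/(-2 + (10 + (-6 + 5))*9))**2) = 650199/(54 + ((30 + (10 - 1)*9)/(-2 + (10 - 1)*9))**2) = 650199/(54 + ((30 + 9*9)/(-2 + 9*9))**2) = 650199/(54 + ((30 + 81)/(-2 + 81))**2) = 650199/(54 + (111/79)**2) = 650199/(54 + 12321/6241) = 650199/(349335/6241) = 650199*(6241/349335) = 1352630653/116445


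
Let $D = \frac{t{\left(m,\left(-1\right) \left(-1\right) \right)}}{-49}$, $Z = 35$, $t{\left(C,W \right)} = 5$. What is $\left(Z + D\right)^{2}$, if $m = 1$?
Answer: $\frac{2924100}{2401} \approx 1217.9$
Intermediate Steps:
$D = - \frac{5}{49}$ ($D = \frac{5}{-49} = 5 \left(- \frac{1}{49}\right) = - \frac{5}{49} \approx -0.10204$)
$\left(Z + D\right)^{2} = \left(35 - \frac{5}{49}\right)^{2} = \left(\frac{1710}{49}\right)^{2} = \frac{2924100}{2401}$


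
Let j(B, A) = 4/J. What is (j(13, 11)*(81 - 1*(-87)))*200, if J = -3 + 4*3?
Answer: 44800/3 ≈ 14933.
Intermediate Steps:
J = 9 (J = -3 + 12 = 9)
j(B, A) = 4/9
(j(13, 11)*(81 - 1*(-87)))*200 = (4*(81 - 1*(-87))/9)*200 = (4*(81 + 87)/9)*200 = ((4/9)*168)*200 = (224/3)*200 = 44800/3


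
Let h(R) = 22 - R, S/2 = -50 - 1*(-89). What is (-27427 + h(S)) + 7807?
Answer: -19676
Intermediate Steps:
S = 78 (S = 2*(-50 - 1*(-89)) = 2*(-50 + 89) = 2*39 = 78)
(-27427 + h(S)) + 7807 = (-27427 + (22 - 1*78)) + 7807 = (-27427 + (22 - 78)) + 7807 = (-27427 - 56) + 7807 = -27483 + 7807 = -19676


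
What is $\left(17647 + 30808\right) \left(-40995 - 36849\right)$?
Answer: $-3771931020$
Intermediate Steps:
$\left(17647 + 30808\right) \left(-40995 - 36849\right) = 48455 \left(-77844\right) = -3771931020$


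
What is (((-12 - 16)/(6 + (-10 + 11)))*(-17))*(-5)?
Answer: -340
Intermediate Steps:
(((-12 - 16)/(6 + (-10 + 11)))*(-17))*(-5) = (-28/(6 + 1)*(-17))*(-5) = (-28/7*(-17))*(-5) = (-28*⅐*(-17))*(-5) = -4*(-17)*(-5) = 68*(-5) = -340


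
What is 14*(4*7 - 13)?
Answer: 210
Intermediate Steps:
14*(4*7 - 13) = 14*(28 - 13) = 14*15 = 210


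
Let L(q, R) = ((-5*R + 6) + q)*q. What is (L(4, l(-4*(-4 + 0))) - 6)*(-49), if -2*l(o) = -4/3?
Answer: -3038/3 ≈ -1012.7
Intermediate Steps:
l(o) = ⅔ (l(o) = -(-2)/3 = -½*(-4/3) = ⅔)
L(q, R) = q*(6 + q - 5*R) (L(q, R) = ((6 - 5*R) + q)*q = (6 + q - 5*R)*q = q*(6 + q - 5*R))
(L(4, l(-4*(-4 + 0))) - 6)*(-49) = (4*(6 + 4 - 5*⅔) - 6)*(-49) = (4*(6 + 4 - 10/3) - 6)*(-49) = (4*(20/3) - 6)*(-49) = (80/3 - 6)*(-49) = (62/3)*(-49) = -3038/3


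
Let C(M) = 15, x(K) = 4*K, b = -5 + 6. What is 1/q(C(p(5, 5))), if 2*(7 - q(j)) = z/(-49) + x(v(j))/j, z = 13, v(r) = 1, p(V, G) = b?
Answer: 1470/10289 ≈ 0.14287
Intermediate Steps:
b = 1
p(V, G) = 1
q(j) = 699/98 - 2/j (q(j) = 7 - (13/(-49) + (4*1)/j)/2 = 7 - (13*(-1/49) + 4/j)/2 = 7 - (-13/49 + 4/j)/2 = 7 + (13/98 - 2/j) = 699/98 - 2/j)
1/q(C(p(5, 5))) = 1/(699/98 - 2/15) = 1/(10289/1470) = 1470/10289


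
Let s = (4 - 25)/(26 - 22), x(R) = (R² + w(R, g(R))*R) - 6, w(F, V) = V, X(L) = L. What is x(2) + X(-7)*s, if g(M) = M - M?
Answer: 139/4 ≈ 34.750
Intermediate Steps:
g(M) = 0
x(R) = -6 + R² (x(R) = (R² + 0*R) - 6 = (R² + 0) - 6 = R² - 6 = -6 + R²)
s = -21/4 ≈ -5.2500
x(2) + X(-7)*s = (-6 + 2²) - 7*(-21/4) = (-6 + 4) + 147/4 = -2 + 147/4 = 139/4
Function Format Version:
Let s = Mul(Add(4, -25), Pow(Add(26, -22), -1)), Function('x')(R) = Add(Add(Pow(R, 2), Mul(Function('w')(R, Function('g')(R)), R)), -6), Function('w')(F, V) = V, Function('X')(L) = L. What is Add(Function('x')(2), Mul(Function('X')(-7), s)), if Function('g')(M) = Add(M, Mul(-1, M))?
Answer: Rational(139, 4) ≈ 34.750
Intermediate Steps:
Function('g')(M) = 0
Function('x')(R) = Add(-6, Pow(R, 2)) (Function('x')(R) = Add(Add(Pow(R, 2), Mul(0, R)), -6) = Add(Add(Pow(R, 2), 0), -6) = Add(Pow(R, 2), -6) = Add(-6, Pow(R, 2)))
s = Rational(-21, 4) (s = Mul(-21, Pow(4, -1)) = Mul(-21, Rational(1, 4)) = Rational(-21, 4) ≈ -5.2500)
Add(Function('x')(2), Mul(Function('X')(-7), s)) = Add(Add(-6, Pow(2, 2)), Mul(-7, Rational(-21, 4))) = Add(Add(-6, 4), Rational(147, 4)) = Add(-2, Rational(147, 4)) = Rational(139, 4)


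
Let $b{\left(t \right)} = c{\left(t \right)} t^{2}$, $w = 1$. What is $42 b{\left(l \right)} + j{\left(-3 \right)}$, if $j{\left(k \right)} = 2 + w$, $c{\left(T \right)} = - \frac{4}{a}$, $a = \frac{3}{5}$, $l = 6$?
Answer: $-10077$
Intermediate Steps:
$a = \frac{3}{5}$ ($a = 3 \cdot \frac{1}{5} = \frac{3}{5} \approx 0.6$)
$c{\left(T \right)} = - \frac{20}{3}$ ($c{\left(T \right)} = - \frac{4}{\frac{3}{5}} = \left(-4\right) \frac{5}{3} = - \frac{20}{3}$)
$j{\left(k \right)} = 3$ ($j{\left(k \right)} = 2 + 1 = 3$)
$b{\left(t \right)} = - \frac{20 t^{2}}{3}$
$42 b{\left(l \right)} + j{\left(-3 \right)} = 42 \left(- \frac{20 \cdot 6^{2}}{3}\right) + 3 = 42 \left(\left(- \frac{20}{3}\right) 36\right) + 3 = 42 \left(-240\right) + 3 = -10080 + 3 = -10077$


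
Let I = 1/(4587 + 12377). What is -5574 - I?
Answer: -94557337/16964 ≈ -5574.0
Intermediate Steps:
I = 1/16964 ≈ 5.8948e-5
-5574 - I = -5574 - 1*1/16964 = -5574 - 1/16964 = -94557337/16964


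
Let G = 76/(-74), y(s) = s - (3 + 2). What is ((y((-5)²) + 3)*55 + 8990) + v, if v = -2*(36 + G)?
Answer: 376847/37 ≈ 10185.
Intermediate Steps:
y(s) = -5 + s (y(s) = s - 1*5 = s - 5 = -5 + s)
G = -38/37 (G = 76*(-1/74) = -38/37 ≈ -1.0270)
v = -2588/37 (v = -2*(36 - 38/37) = -2*1294/37 = -2588/37 ≈ -69.946)
((y((-5)²) + 3)*55 + 8990) + v = (((-5 + (-5)²) + 3)*55 + 8990) - 2588/37 = (((-5 + 25) + 3)*55 + 8990) - 2588/37 = ((20 + 3)*55 + 8990) - 2588/37 = (23*55 + 8990) - 2588/37 = (1265 + 8990) - 2588/37 = 10255 - 2588/37 = 376847/37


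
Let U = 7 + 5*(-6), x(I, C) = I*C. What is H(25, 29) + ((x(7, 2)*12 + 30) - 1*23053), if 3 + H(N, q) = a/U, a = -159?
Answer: -525575/23 ≈ -22851.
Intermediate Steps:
x(I, C) = C*I
U = -23 (U = 7 - 30 = -23)
H(N, q) = 90/23 (H(N, q) = -3 - 159/(-23) = -3 - 159*(-1/23) = -3 + 159/23 = 90/23)
H(25, 29) + ((x(7, 2)*12 + 30) - 1*23053) = 90/23 + (((2*7)*12 + 30) - 1*23053) = 90/23 + ((14*12 + 30) - 23053) = 90/23 + ((168 + 30) - 23053) = 90/23 + (198 - 23053) = 90/23 - 22855 = -525575/23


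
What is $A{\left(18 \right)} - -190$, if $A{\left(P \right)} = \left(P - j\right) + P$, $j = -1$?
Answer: $227$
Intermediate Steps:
$A{\left(P \right)} = 1 + 2 P$ ($A{\left(P \right)} = \left(P - -1\right) + P = \left(P + 1\right) + P = \left(1 + P\right) + P = 1 + 2 P$)
$A{\left(18 \right)} - -190 = \left(1 + 2 \cdot 18\right) - -190 = \left(1 + 36\right) + \left(20 + 170\right) = 37 + 190 = 227$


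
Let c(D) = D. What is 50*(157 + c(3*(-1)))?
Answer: 7700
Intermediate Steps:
50*(157 + c(3*(-1))) = 50*(157 + 3*(-1)) = 50*(157 - 3) = 50*154 = 7700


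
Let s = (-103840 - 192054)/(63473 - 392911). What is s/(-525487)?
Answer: -147947/86557693153 ≈ -1.7092e-6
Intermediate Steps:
s = 147947/164719 (s = -295894/(-329438) = -295894*(-1/329438) = 147947/164719 ≈ 0.89818)
s/(-525487) = (147947/164719)/(-525487) = (147947/164719)*(-1/525487) = -147947/86557693153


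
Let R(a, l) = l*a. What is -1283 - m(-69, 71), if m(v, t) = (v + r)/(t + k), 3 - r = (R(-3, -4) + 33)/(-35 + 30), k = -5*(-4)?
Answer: -116696/91 ≈ -1282.4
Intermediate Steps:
R(a, l) = a*l
k = 20
r = 12 (r = 3 - (-3*(-4) + 33)/(-35 + 30) = 3 - (12 + 33)/(-5) = 3 - 45*(-1)/5 = 3 - 1*(-9) = 3 + 9 = 12)
m(v, t) = (12 + v)/(20 + t) (m(v, t) = (v + 12)/(t + 20) = (12 + v)/(20 + t))
-1283 - m(-69, 71) = -1283 - (12 - 69)/(20 + 71) = -1283 - (-57)/91 = -1283 - 1*(-57/91) = -1283 + 57/91 = -116696/91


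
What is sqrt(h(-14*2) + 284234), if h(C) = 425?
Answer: sqrt(284659) ≈ 533.53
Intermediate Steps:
sqrt(h(-14*2) + 284234) = sqrt(425 + 284234) = sqrt(284659)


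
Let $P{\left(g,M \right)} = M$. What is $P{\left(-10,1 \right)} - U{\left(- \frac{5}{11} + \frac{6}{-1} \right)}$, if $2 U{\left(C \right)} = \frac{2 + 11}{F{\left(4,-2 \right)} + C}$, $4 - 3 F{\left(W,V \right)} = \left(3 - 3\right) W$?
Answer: $\frac{59}{26} \approx 2.2692$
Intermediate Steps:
$F{\left(W,V \right)} = \frac{4}{3}$ ($F{\left(W,V \right)} = \frac{4}{3} - \frac{\left(3 - 3\right) W}{3} = \frac{4}{3} - \frac{0 W}{3} = \frac{4}{3} - 0 = \frac{4}{3} + 0 = \frac{4}{3}$)
$U{\left(C \right)} = \frac{13}{2 \left(\frac{4}{3} + C\right)}$ ($U{\left(C \right)} = \frac{\left(2 + 11\right) \frac{1}{\frac{4}{3} + C}}{2} = \frac{13 \frac{1}{\frac{4}{3} + C}}{2} = \frac{13}{2 \left(\frac{4}{3} + C\right)}$)
$P{\left(-10,1 \right)} - U{\left(- \frac{5}{11} + \frac{6}{-1} \right)} = 1 - \frac{39}{2 \left(4 + 3 \left(- \frac{5}{11} + \frac{6}{-1}\right)\right)} = 1 - \frac{39}{2 \left(4 + 3 \left(\left(-5\right) \frac{1}{11} + 6 \left(-1\right)\right)\right)} = 1 - \frac{39}{2 \left(4 + 3 \left(- \frac{5}{11} - 6\right)\right)} = 1 - \frac{39}{2 \left(4 + 3 \left(- \frac{71}{11}\right)\right)} = 1 - \frac{39}{2 \left(4 - \frac{213}{11}\right)} = 1 - \frac{39}{2 \left(- \frac{169}{11}\right)} = 1 - \frac{39}{2} \left(- \frac{11}{169}\right) = 1 - - \frac{33}{26} = 1 + \frac{33}{26} = \frac{59}{26}$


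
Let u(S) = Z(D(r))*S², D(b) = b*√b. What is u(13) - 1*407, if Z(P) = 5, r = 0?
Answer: 438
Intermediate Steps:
D(b) = b^(3/2)
u(S) = 5*S²
u(13) - 1*407 = 5*13² - 1*407 = 5*169 - 407 = 845 - 407 = 438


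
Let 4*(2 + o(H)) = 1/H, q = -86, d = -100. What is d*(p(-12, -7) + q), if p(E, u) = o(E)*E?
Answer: 6175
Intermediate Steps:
o(H) = -2 + 1/(4*H) (o(H) = -2 + (1/H)/4 = -2 + 1/(4*H))
p(E, u) = E*(-2 + 1/(4*E)) (p(E, u) = (-2 + 1/(4*E))*E = E*(-2 + 1/(4*E)))
d*(p(-12, -7) + q) = -100*((1/4 - 2*(-12)) - 86) = -100*((1/4 + 24) - 86) = -100*(97/4 - 86) = -100*(-247/4) = 6175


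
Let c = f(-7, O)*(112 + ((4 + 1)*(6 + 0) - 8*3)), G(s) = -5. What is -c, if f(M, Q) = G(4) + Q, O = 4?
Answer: 118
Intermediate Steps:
f(M, Q) = -5 + Q
c = -118 (c = (-5 + 4)*(112 + ((4 + 1)*(6 + 0) - 8*3)) = -(112 + (5*6 - 24)) = -(112 + (30 - 24)) = -(112 + 6) = -1*118 = -118)
-c = -1*(-118) = 118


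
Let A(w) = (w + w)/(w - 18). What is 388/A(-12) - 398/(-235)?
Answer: 114373/235 ≈ 486.69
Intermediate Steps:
A(w) = 2*w/(-18 + w) (A(w) = (2*w)/(-18 + w) = 2*w/(-18 + w))
388/A(-12) - 398/(-235) = 388/((2*(-12)/(-18 - 12))) - 398/(-235) = 388/((2*(-12)/(-30))) - 398*(-1/235) = 388/((2*(-12)*(-1/30))) + 398/235 = 388/(⅘) + 398/235 = 388*(5/4) + 398/235 = 485 + 398/235 = 114373/235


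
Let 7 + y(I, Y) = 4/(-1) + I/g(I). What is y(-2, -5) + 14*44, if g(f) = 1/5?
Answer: 595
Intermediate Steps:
g(f) = ⅕
y(I, Y) = -11 + 5*I (y(I, Y) = -7 + (4/(-1) + I/(⅕)) = -7 + (4*(-1) + I*5) = -7 + (-4 + 5*I) = -11 + 5*I)
y(-2, -5) + 14*44 = (-11 + 5*(-2)) + 14*44 = (-11 - 10) + 616 = -21 + 616 = 595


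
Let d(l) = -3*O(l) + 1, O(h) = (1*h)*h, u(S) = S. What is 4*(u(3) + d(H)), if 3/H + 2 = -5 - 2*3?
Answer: 2596/169 ≈ 15.361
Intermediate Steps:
O(h) = h**2 (O(h) = h*h = h**2)
H = -3/13 (H = 3/(-2 + (-5 - 2*3)) = 3/(-2 + (-5 - 6)) = 3/(-2 - 11) = 3/(-13) = 3*(-1/13) = -3/13 ≈ -0.23077)
d(l) = 1 - 3*l**2 (d(l) = -3*l**2 + 1 = 1 - 3*l**2)
4*(u(3) + d(H)) = 4*(3 + (1 - 3*(-3/13)**2)) = 4*(3 + (1 - 3*9/169)) = 4*(3 + (1 - 27/169)) = 4*(3 + 142/169) = 4*(649/169) = 2596/169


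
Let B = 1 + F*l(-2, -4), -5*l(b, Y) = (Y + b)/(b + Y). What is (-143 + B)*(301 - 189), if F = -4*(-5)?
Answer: -16352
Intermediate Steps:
l(b, Y) = -⅕ (l(b, Y) = -(Y + b)/(5*(b + Y)) = -(Y + b)/(5*(Y + b)) = -⅕*1 = -⅕)
F = 20
B = -3 (B = 1 + 20*(-⅕) = 1 - 4 = -3)
(-143 + B)*(301 - 189) = (-143 - 3)*(301 - 189) = -146*112 = -16352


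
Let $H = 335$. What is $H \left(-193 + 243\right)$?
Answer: $16750$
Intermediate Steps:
$H \left(-193 + 243\right) = 335 \left(-193 + 243\right) = 335 \cdot 50 = 16750$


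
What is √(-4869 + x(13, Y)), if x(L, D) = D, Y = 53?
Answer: 4*I*√301 ≈ 69.397*I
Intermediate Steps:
√(-4869 + x(13, Y)) = √(-4869 + 53) = √(-4816) = 4*I*√301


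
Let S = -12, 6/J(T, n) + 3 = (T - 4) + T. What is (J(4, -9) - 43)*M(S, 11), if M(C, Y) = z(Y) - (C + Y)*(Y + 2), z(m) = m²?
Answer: -4958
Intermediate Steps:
J(T, n) = 6/(-7 + 2*T) (J(T, n) = 6/(-3 + ((T - 4) + T)) = 6/(-3 + ((-4 + T) + T)) = 6/(-3 + (-4 + 2*T)) = 6/(-7 + 2*T))
M(C, Y) = Y² - (2 + Y)*(C + Y) (M(C, Y) = Y² - (C + Y)*(Y + 2) = Y² - (C + Y)*(2 + Y) = Y² - (2 + Y)*(C + Y))
(J(4, -9) - 43)*M(S, 11) = (6/(-7 + 2*4) - 43)*(-2*(-12) - 2*11 - 1*(-12)*11) = (6/(-7 + 8) - 43)*(24 - 22 + 132) = (6/1 - 43)*134 = (6*1 - 43)*134 = (6 - 43)*134 = -37*134 = -4958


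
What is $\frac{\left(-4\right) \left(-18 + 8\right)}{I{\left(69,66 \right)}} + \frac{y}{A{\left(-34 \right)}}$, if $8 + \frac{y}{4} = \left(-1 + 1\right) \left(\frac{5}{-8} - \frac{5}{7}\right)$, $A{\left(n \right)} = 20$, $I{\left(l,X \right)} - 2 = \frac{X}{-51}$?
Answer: $\frac{826}{15} \approx 55.067$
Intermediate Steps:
$I{\left(l,X \right)} = 2 - \frac{X}{51}$ ($I{\left(l,X \right)} = 2 + \frac{X}{-51} = 2 + X \left(- \frac{1}{51}\right) = 2 - \frac{X}{51}$)
$y = -32$ ($y = -32 + 4 \left(-1 + 1\right) \left(\frac{5}{-8} - \frac{5}{7}\right) = -32 + 4 \cdot 0 \left(5 \left(- \frac{1}{8}\right) - \frac{5}{7}\right) = -32 + 4 \cdot 0 \left(- \frac{5}{8} - \frac{5}{7}\right) = -32 + 4 \cdot 0 \left(- \frac{75}{56}\right) = -32 + 4 \cdot 0 = -32 + 0 = -32$)
$\frac{\left(-4\right) \left(-18 + 8\right)}{I{\left(69,66 \right)}} + \frac{y}{A{\left(-34 \right)}} = \frac{\left(-4\right) \left(-18 + 8\right)}{2 - \frac{22}{17}} - \frac{32}{20} = \frac{\left(-4\right) \left(-10\right)}{2 - \frac{22}{17}} - \frac{8}{5} = \frac{40}{\frac{12}{17}} - \frac{8}{5} = 40 \cdot \frac{17}{12} - \frac{8}{5} = \frac{170}{3} - \frac{8}{5} = \frac{826}{15}$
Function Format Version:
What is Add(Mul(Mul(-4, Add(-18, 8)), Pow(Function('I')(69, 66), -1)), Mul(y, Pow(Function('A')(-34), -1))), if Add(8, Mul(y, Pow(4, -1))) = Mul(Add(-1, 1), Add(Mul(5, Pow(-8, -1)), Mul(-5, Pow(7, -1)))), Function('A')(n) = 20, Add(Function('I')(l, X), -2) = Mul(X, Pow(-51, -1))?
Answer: Rational(826, 15) ≈ 55.067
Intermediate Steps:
Function('I')(l, X) = Add(2, Mul(Rational(-1, 51), X)) (Function('I')(l, X) = Add(2, Mul(X, Pow(-51, -1))) = Add(2, Mul(X, Rational(-1, 51))) = Add(2, Mul(Rational(-1, 51), X)))
y = -32 (y = Add(-32, Mul(4, Mul(Add(-1, 1), Add(Mul(5, Pow(-8, -1)), Mul(-5, Pow(7, -1)))))) = Add(-32, Mul(4, Mul(0, Add(Mul(5, Rational(-1, 8)), Mul(-5, Rational(1, 7)))))) = Add(-32, Mul(4, Mul(0, Add(Rational(-5, 8), Rational(-5, 7))))) = Add(-32, Mul(4, Mul(0, Rational(-75, 56)))) = Add(-32, Mul(4, 0)) = Add(-32, 0) = -32)
Add(Mul(Mul(-4, Add(-18, 8)), Pow(Function('I')(69, 66), -1)), Mul(y, Pow(Function('A')(-34), -1))) = Add(Mul(Mul(-4, Add(-18, 8)), Pow(Add(2, Mul(Rational(-1, 51), 66)), -1)), Mul(-32, Pow(20, -1))) = Add(Mul(Mul(-4, -10), Pow(Add(2, Rational(-22, 17)), -1)), Mul(-32, Rational(1, 20))) = Add(Mul(40, Pow(Rational(12, 17), -1)), Rational(-8, 5)) = Add(Mul(40, Rational(17, 12)), Rational(-8, 5)) = Add(Rational(170, 3), Rational(-8, 5)) = Rational(826, 15)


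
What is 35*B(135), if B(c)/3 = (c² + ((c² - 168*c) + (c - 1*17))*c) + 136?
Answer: -59549070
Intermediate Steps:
B(c) = 408 + 3*c² + 3*c*(-17 + c² - 167*c) (B(c) = 3*((c² + ((c² - 168*c) + (c - 1*17))*c) + 136) = 3*((c² + ((c² - 168*c) + (c - 17))*c) + 136) = 3*((c² + ((c² - 168*c) + (-17 + c))*c) + 136) = 3*((c² + (-17 + c² - 167*c)*c) + 136) = 3*((c² + c*(-17 + c² - 167*c)) + 136) = 3*(136 + c² + c*(-17 + c² - 167*c)) = 408 + 3*c² + 3*c*(-17 + c² - 167*c))
35*B(135) = 35*(408 - 498*135² - 51*135 + 3*135³) = 35*(408 - 498*18225 - 6885 + 3*2460375) = 35*(408 - 9076050 - 6885 + 7381125) = 35*(-1701402) = -59549070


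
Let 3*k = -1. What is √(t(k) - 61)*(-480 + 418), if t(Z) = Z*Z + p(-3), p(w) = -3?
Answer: -310*I*√23/3 ≈ -495.57*I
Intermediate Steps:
k = -⅓ (k = (⅓)*(-1) = -⅓ ≈ -0.33333)
t(Z) = -3 + Z² (t(Z) = Z*Z - 3 = Z² - 3 = -3 + Z²)
√(t(k) - 61)*(-480 + 418) = √((-3 + (-⅓)²) - 61)*(-480 + 418) = √((-3 + ⅑) - 61)*(-62) = √(-26/9 - 61)*(-62) = √(-575/9)*(-62) = (5*I*√23/3)*(-62) = -310*I*√23/3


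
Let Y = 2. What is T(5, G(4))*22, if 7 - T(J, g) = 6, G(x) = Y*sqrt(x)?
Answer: 22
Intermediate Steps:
G(x) = 2*sqrt(x)
T(J, g) = 1 (T(J, g) = 7 - 1*6 = 7 - 6 = 1)
T(5, G(4))*22 = 1*22 = 22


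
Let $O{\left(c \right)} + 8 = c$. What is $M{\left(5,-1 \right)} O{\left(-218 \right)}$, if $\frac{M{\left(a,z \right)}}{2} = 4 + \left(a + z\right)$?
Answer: $-3616$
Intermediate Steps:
$M{\left(a,z \right)} = 8 + 2 a + 2 z$ ($M{\left(a,z \right)} = 2 \left(4 + \left(a + z\right)\right) = 2 \left(4 + a + z\right) = 8 + 2 a + 2 z$)
$O{\left(c \right)} = -8 + c$
$M{\left(5,-1 \right)} O{\left(-218 \right)} = \left(8 + 2 \cdot 5 + 2 \left(-1\right)\right) \left(-8 - 218\right) = \left(8 + 10 - 2\right) \left(-226\right) = 16 \left(-226\right) = -3616$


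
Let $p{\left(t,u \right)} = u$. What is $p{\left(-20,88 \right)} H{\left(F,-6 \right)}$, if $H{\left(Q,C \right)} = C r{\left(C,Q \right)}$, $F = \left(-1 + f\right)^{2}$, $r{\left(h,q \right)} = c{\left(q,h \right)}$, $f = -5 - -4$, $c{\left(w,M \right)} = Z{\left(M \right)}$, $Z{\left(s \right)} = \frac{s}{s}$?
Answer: $-528$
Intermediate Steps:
$Z{\left(s \right)} = 1$
$c{\left(w,M \right)} = 1$
$f = -1$ ($f = -5 + 4 = -1$)
$r{\left(h,q \right)} = 1$
$F = 4$ ($F = \left(-1 - 1\right)^{2} = \left(-2\right)^{2} = 4$)
$H{\left(Q,C \right)} = C$ ($H{\left(Q,C \right)} = C 1 = C$)
$p{\left(-20,88 \right)} H{\left(F,-6 \right)} = 88 \left(-6\right) = -528$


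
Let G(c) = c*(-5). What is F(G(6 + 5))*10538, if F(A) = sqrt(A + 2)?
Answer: 10538*I*sqrt(53) ≈ 76718.0*I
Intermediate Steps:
G(c) = -5*c
F(A) = sqrt(2 + A)
F(G(6 + 5))*10538 = sqrt(2 - 5*(6 + 5))*10538 = sqrt(2 - 5*11)*10538 = sqrt(2 - 55)*10538 = sqrt(-53)*10538 = (I*sqrt(53))*10538 = 10538*I*sqrt(53)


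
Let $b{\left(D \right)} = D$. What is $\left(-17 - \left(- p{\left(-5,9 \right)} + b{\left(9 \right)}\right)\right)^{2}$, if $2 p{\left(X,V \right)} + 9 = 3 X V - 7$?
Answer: $\frac{41209}{4} \approx 10302.0$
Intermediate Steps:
$p{\left(X,V \right)} = -8 + \frac{3 V X}{2}$ ($p{\left(X,V \right)} = - \frac{9}{2} + \frac{3 X V - 7}{2} = - \frac{9}{2} + \frac{3 V X - 7}{2} = - \frac{9}{2} + \frac{-7 + 3 V X}{2} = - \frac{9}{2} + \left(- \frac{7}{2} + \frac{3 V X}{2}\right) = -8 + \frac{3 V X}{2}$)
$\left(-17 - \left(- p{\left(-5,9 \right)} + b{\left(9 \right)}\right)\right)^{2} = \left(-17 + \left(\left(-8 + \frac{3}{2} \cdot 9 \left(-5\right)\right) - 9\right)\right)^{2} = \left(-17 - \frac{169}{2}\right)^{2} = \left(- \frac{203}{2}\right)^{2} = \frac{41209}{4}$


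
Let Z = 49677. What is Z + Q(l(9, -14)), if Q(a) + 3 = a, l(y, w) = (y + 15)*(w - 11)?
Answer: 49074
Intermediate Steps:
l(y, w) = (-11 + w)*(15 + y) (l(y, w) = (15 + y)*(-11 + w) = (-11 + w)*(15 + y))
Q(a) = -3 + a
Z + Q(l(9, -14)) = 49677 + (-3 + (-165 - 11*9 + 15*(-14) - 14*9)) = 49677 + (-3 + (-165 - 99 - 210 - 126)) = 49677 + (-3 - 600) = 49677 - 603 = 49074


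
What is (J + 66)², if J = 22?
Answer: 7744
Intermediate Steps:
(J + 66)² = (22 + 66)² = 88² = 7744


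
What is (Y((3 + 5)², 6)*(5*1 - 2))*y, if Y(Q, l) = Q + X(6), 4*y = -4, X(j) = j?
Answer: -210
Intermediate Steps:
y = -1 (y = (¼)*(-4) = -1)
Y(Q, l) = 6 + Q (Y(Q, l) = Q + 6 = 6 + Q)
(Y((3 + 5)², 6)*(5*1 - 2))*y = ((6 + (3 + 5)²)*(5*1 - 2))*(-1) = ((6 + 8²)*(5 - 2))*(-1) = ((6 + 64)*3)*(-1) = (70*3)*(-1) = 210*(-1) = -210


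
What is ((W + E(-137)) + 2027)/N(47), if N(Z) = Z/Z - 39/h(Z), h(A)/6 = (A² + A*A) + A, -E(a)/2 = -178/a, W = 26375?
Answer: 34744111740/1221629 ≈ 28441.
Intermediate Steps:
E(a) = 356/a (E(a) = -(-356)/a = 356/a)
h(A) = 6*A + 12*A² (h(A) = 6*((A² + A*A) + A) = 6*((A² + A²) + A) = 6*(2*A² + A) = 6*(A + 2*A²) = 6*A + 12*A²)
N(Z) = 1 - 13/(2*Z*(1 + 2*Z)) (N(Z) = Z/Z - 39*1/(6*Z*(1 + 2*Z)) = 1 - 13/(2*Z*(1 + 2*Z)))
((W + E(-137)) + 2027)/N(47) = ((26375 + 356/(-137)) + 2027)/(((-13/2 + 47*(1 + 2*47))/(47*(1 + 2*47)))) = ((26375 + 356*(-1/137)) + 2027)/(((-13/2 + 47*(1 + 94))/(47*(1 + 94)))) = ((26375 - 356/137) + 2027)/(((1/47)*(-13/2 + 47*95)/95)) = (3613019/137 + 2027)/(((1/47)*(1/95)*(-13/2 + 4465))) = 3890718/(137*(((1/47)*(1/95)*(8917/2)))) = 3890718/(137*(8917/8930)) = (3890718/137)*(8930/8917) = 34744111740/1221629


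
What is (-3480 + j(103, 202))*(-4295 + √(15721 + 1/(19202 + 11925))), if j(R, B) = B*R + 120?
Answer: -74930570 + 628056*√11753026041/31127 ≈ -7.2743e+7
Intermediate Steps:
j(R, B) = 120 + B*R
(-3480 + j(103, 202))*(-4295 + √(15721 + 1/(19202 + 11925))) = (-3480 + (120 + 202*103))*(-4295 + √(15721 + 1/(19202 + 11925))) = (-3480 + (120 + 20806))*(-4295 + √(15721 + 1/31127)) = (-3480 + 20926)*(-4295 + √(15721 + 1/31127)) = 17446*(-4295 + √(489347568/31127)) = 17446*(-4295 + 36*√11753026041/31127) = -74930570 + 628056*√11753026041/31127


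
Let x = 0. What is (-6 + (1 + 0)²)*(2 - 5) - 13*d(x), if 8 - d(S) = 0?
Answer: -89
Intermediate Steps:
d(S) = 8 (d(S) = 8 - 1*0 = 8 + 0 = 8)
(-6 + (1 + 0)²)*(2 - 5) - 13*d(x) = (-6 + (1 + 0)²)*(2 - 5) - 13*8 = (-6 + 1²)*(-3) - 104 = (-6 + 1)*(-3) - 104 = -5*(-3) - 104 = 15 - 104 = -89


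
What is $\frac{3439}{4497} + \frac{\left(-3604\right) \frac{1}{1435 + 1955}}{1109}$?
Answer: $\frac{2152124617}{2817752745} \approx 0.76377$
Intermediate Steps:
$\frac{3439}{4497} + \frac{\left(-3604\right) \frac{1}{1435 + 1955}}{1109} = 3439 \cdot \frac{1}{4497} + - \frac{3604}{3390} \cdot \frac{1}{1109} = \frac{3439}{4497} + \left(-3604\right) \frac{1}{3390} \cdot \frac{1}{1109} = \frac{3439}{4497} - \frac{1802}{1879755} = \frac{2152124617}{2817752745}$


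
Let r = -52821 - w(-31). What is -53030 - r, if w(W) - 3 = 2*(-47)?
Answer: -300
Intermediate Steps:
w(W) = -91 (w(W) = 3 + 2*(-47) = 3 - 94 = -91)
r = -52730 (r = -52821 - 1*(-91) = -52821 + 91 = -52730)
-53030 - r = -53030 - 1*(-52730) = -53030 + 52730 = -300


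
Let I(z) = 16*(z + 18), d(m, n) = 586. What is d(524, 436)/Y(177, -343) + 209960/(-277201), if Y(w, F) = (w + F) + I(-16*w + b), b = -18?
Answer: -4855500333/6303273539 ≈ -0.77031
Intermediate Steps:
I(z) = 288 + 16*z (I(z) = 16*(18 + z) = 288 + 16*z)
Y(w, F) = F - 255*w (Y(w, F) = (w + F) + (288 + 16*(-16*w - 18)) = (F + w) + (288 + 16*(-18 - 16*w)) = (F + w) + (288 + (-288 - 256*w)) = (F + w) - 256*w = F - 255*w)
d(524, 436)/Y(177, -343) + 209960/(-277201) = 586/(-343 - 255*177) + 209960/(-277201) = 586/(-343 - 45135) + 209960*(-1/277201) = 586/(-45478) - 209960/277201 = 586*(-1/45478) - 209960/277201 = -293/22739 - 209960/277201 = -4855500333/6303273539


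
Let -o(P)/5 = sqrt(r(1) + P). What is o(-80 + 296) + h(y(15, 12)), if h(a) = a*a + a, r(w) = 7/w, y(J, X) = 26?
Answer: 702 - 5*sqrt(223) ≈ 627.33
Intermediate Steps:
o(P) = -5*sqrt(7 + P) (o(P) = -5*sqrt(7/1 + P) = -5*sqrt(7*1 + P) = -5*sqrt(7 + P))
h(a) = a + a**2 (h(a) = a**2 + a = a + a**2)
o(-80 + 296) + h(y(15, 12)) = -5*sqrt(7 + (-80 + 296)) + 26*(1 + 26) = -5*sqrt(7 + 216) + 26*27 = -5*sqrt(223) + 702 = 702 - 5*sqrt(223)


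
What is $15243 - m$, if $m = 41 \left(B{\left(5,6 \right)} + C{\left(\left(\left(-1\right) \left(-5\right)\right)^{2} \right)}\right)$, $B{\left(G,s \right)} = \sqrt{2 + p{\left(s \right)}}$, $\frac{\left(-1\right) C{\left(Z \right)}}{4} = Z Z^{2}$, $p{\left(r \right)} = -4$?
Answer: $2577743 - 41 i \sqrt{2} \approx 2.5777 \cdot 10^{6} - 57.983 i$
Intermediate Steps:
$C{\left(Z \right)} = - 4 Z^{3}$ ($C{\left(Z \right)} = - 4 Z Z^{2} = - 4 Z^{3}$)
$B{\left(G,s \right)} = i \sqrt{2}$ ($B{\left(G,s \right)} = \sqrt{2 - 4} = \sqrt{-2} = i \sqrt{2}$)
$m = -2562500 + 41 i \sqrt{2}$ ($m = 41 \left(i \sqrt{2} - 4 \left(\left(\left(-1\right) \left(-5\right)\right)^{2}\right)^{3}\right) = 41 \left(i \sqrt{2} - 4 \left(5^{2}\right)^{3}\right) = 41 \left(i \sqrt{2} - 4 \cdot 25^{3}\right) = 41 \left(i \sqrt{2} - 62500\right) = 41 \left(-62500 + i \sqrt{2}\right) = -2562500 + 41 i \sqrt{2} \approx -2.5625 \cdot 10^{6} + 57.983 i$)
$15243 - m = 15243 - \left(-2562500 + 41 i \sqrt{2}\right) = 15243 + \left(2562500 - 41 i \sqrt{2}\right) = 2577743 - 41 i \sqrt{2}$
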